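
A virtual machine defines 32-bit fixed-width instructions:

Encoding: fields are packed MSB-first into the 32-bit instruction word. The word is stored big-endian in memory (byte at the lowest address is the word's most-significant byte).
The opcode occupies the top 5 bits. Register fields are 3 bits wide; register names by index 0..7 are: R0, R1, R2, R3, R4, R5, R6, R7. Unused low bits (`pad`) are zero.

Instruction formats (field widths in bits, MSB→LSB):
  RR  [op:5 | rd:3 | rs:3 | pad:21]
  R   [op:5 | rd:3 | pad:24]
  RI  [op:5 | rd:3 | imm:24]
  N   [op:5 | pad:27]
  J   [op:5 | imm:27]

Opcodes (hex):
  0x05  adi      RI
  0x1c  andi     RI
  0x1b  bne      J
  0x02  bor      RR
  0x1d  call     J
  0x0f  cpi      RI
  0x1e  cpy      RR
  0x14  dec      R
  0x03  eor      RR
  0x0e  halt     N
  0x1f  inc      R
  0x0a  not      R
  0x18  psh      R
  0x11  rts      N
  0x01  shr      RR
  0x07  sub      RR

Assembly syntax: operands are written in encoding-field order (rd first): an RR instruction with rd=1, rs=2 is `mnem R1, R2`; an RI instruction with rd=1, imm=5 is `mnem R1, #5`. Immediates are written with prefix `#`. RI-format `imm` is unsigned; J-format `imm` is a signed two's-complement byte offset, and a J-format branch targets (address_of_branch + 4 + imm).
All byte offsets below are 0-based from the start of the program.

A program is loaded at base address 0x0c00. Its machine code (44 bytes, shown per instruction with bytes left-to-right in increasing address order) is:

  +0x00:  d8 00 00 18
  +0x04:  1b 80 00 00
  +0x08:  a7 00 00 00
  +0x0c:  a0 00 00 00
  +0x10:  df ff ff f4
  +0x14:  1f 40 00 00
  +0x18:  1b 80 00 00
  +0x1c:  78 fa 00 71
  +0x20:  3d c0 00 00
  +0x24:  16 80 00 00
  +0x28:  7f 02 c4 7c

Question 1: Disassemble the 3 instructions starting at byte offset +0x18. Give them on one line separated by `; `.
eor R3, R4; cpi R0, #16384113; sub R5, R6

@+18  big-endian(1b 80 00 00) = 0x1b800000
  opcode bits[31:27]=0x3: eor/RR
  rd@[26:24]=0x3 ⇒ R3
  rs@[23:21]=0x4 ⇒ R4
@+1c  big-endian(78 fa 00 71) = 0x78fa0071
  opcode bits[31:27]=0xf: cpi/RI
  rd@[26:24]=0x0 ⇒ R0
  imm@[23:0]=0xfa0071 ⇒ #16384113
@+20  big-endian(3d c0 00 00) = 0x3dc00000
  opcode bits[31:27]=0x7: sub/RR
  rd@[26:24]=0x5 ⇒ R5
  rs@[23:21]=0x6 ⇒ R6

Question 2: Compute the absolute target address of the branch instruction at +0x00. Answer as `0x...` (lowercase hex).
0x0c1c

+0x00: d8 00 00 18 ⇒ word 0xd8000018 (big)
  op=0xd8000018>>27=0x1b ⇒ bne (J)
  [26:0] imm=24 = #24
  target = base 0x0c00 + off 0x00 + 4 + imm 24 = 0x0c1c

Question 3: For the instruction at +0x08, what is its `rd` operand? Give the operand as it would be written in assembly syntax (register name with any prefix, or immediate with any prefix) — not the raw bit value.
R7

+0x08: a7 00 00 00 ⇒ word 0xa7000000 (big)
  op=0xa7000000>>27=0x14 ⇒ dec (R)
  [26:24] rd=7 = R7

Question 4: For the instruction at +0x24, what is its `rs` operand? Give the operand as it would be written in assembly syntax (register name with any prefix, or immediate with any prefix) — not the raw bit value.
+0x24: 16 80 00 00 ⇒ word 0x16800000 (big)
  op=0x16800000>>27=0x2 ⇒ bor (RR)
  rd@[26:24]=0x6 ⇒ R6
  rs@[23:21]=0x4 ⇒ R4

R4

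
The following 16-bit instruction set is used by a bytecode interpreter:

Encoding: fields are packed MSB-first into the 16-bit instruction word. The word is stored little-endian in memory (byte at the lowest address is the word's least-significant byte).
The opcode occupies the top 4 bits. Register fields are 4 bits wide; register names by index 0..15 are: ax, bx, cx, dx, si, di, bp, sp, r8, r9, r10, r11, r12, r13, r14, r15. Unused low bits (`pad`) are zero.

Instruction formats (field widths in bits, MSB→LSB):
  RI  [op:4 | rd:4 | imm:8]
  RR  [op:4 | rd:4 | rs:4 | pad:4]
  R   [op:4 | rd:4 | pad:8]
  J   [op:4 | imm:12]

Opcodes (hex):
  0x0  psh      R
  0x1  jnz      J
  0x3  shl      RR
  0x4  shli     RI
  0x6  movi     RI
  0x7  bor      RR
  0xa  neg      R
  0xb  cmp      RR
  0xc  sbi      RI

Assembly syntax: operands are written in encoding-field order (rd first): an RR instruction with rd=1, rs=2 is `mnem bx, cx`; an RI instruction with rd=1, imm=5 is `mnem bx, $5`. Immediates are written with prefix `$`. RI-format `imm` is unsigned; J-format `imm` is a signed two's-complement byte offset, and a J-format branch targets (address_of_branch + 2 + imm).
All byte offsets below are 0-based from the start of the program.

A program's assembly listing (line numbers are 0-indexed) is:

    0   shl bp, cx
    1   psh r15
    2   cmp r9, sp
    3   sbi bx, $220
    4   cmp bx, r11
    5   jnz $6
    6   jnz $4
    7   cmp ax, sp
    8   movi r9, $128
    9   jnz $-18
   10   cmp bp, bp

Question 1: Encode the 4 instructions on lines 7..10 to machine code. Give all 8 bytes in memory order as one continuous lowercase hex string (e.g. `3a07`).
L7: cmp op=0xb:4|rd=0:4|rs=7:4|pad=0:4 ⇒ 0xb070 ⇒ little 70 b0
L8: movi op=0x6:4|rd=9:4|imm=128:8 ⇒ 0x6980 ⇒ little 80 69
L9: jnz op=0x1:4|imm=-18:12 ⇒ 0x1fee ⇒ little ee 1f
L10: cmp op=0xb:4|rd=6:4|rs=6:4|pad=0:4 ⇒ 0xb660 ⇒ little 60 b6

70b08069ee1f60b6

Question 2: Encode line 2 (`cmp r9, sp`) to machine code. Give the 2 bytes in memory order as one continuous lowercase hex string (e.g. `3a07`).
70b9

2. cmp fields op=0xb:4|rd=9:4|rs=7:4|pad=0:4 → word b970h → 70 b9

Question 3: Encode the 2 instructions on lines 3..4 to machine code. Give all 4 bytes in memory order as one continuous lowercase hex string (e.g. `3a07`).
dcc1b0b1

L3: sbi op=0xc:4|rd=1:4|imm=220:8 ⇒ 0xc1dc ⇒ little dc c1
L4: cmp op=0xb:4|rd=1:4|rs=11:4|pad=0:4 ⇒ 0xb1b0 ⇒ little b0 b1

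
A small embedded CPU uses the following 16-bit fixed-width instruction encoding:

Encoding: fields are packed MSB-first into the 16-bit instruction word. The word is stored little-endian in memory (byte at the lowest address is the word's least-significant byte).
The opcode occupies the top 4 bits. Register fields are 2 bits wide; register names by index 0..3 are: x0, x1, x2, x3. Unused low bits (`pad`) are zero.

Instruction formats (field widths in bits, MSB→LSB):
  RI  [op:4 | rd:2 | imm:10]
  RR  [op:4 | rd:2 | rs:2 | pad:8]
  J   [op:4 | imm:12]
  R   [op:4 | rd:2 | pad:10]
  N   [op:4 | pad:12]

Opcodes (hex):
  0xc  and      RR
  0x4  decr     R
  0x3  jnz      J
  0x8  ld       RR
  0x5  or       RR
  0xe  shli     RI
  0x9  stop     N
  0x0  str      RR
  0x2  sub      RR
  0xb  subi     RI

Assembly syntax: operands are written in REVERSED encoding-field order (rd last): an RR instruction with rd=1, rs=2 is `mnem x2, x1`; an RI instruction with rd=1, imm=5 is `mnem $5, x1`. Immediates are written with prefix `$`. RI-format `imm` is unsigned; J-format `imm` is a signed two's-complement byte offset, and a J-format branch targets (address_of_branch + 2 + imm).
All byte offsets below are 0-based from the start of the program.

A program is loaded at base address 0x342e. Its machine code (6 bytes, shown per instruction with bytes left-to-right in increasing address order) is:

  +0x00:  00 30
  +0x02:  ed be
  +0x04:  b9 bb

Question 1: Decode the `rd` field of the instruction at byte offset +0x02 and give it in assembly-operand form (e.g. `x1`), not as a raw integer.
off 0x02: read ed be as little → 0xbeed
  opcode bits[15:12]=0xb: subi/RI
  rd: (w>>10)&0x3=0x3 → x3
  imm: (w>>0)&0x3ff=0x2ed → $749

x3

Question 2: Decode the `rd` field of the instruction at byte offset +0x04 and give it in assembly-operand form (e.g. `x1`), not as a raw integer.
+0x04: b9 bb ⇒ word 0xbbb9 (little)
  opcode bits[15:12]=0xb: subi/RI
  rd: (w>>10)&0x3=0x2 → x2
  imm: (w>>0)&0x3ff=0x3b9 → $953

x2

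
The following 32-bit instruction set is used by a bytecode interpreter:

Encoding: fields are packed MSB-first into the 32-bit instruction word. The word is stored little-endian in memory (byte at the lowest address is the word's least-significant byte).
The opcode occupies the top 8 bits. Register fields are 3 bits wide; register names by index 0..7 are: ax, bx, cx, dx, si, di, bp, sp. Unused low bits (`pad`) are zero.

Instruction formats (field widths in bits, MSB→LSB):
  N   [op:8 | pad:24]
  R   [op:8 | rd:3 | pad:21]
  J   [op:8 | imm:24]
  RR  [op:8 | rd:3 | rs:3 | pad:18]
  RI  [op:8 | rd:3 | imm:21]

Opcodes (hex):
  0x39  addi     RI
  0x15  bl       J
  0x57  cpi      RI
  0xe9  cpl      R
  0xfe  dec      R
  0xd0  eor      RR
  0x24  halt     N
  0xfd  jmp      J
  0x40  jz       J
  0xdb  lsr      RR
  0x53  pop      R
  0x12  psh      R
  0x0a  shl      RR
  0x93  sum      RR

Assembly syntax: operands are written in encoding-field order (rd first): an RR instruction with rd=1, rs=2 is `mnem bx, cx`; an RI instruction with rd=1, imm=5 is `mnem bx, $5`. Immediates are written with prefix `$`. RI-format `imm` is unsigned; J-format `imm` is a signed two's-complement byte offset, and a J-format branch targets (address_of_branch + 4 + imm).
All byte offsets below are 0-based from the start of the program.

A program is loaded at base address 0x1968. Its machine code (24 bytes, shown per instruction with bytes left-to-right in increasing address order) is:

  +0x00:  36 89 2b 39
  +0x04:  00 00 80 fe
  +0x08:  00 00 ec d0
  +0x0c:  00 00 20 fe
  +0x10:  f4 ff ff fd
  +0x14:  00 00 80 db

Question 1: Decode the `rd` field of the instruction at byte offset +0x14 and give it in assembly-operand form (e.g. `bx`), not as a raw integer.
off 0x14: read 00 00 80 db as little → 0xdb800000
  top 8b → 0xdb → lsr [RR]
  rd@[23:21]=0x4 ⇒ si
  rs@[20:18]=0x0 ⇒ ax

si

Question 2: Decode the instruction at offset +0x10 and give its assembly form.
+0x10: f4 ff ff fd ⇒ word 0xfdfffff4 (little)
  opcode bits[31:24]=0xfd: jmp/J
  imm@[23:0]=0xfffff4 (s24→-12) ⇒ $-12

jmp $-12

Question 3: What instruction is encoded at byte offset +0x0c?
dec bx

@+0c  little-endian(00 00 20 fe) = 0xfe200000
  op=0xfe200000>>24=0xfe ⇒ dec (R)
  [23:21] rd=1 = bx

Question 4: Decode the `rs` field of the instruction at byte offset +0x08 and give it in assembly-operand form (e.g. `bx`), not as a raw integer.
off 0x08: read 00 00 ec d0 as little → 0xd0ec0000
  op=0xd0ec0000>>24=0xd0 ⇒ eor (RR)
  rd@[23:21]=0x7 ⇒ sp
  rs@[20:18]=0x3 ⇒ dx

dx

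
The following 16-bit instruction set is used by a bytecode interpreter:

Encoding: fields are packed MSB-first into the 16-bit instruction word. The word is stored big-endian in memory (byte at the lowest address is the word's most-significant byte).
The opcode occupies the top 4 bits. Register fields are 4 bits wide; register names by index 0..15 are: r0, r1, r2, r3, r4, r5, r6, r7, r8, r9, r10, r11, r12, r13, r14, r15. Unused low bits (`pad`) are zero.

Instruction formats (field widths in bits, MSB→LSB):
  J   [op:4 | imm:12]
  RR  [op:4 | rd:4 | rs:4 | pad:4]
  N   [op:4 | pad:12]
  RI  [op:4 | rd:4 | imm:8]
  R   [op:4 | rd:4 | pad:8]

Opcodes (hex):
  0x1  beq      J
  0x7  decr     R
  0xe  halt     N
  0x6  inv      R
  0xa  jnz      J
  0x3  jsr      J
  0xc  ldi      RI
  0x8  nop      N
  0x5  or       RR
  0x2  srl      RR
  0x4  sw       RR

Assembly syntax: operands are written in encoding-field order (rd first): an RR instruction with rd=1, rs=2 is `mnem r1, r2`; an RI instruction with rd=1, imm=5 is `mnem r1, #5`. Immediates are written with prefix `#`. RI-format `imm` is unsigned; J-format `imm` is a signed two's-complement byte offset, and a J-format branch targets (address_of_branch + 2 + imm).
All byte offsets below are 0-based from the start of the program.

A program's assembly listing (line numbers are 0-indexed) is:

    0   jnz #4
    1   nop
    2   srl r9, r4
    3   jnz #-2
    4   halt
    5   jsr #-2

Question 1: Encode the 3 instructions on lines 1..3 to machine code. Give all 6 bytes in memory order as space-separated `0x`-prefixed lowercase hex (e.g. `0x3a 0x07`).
0x80 0x00 0x29 0x40 0xaf 0xfe

L1: nop op=0x8:4|pad=0:12 ⇒ 0x8000 ⇒ big 80 00
L2: srl op=0x2:4|rd=9:4|rs=4:4|pad=0:4 ⇒ 0x2940 ⇒ big 29 40
L3: jnz op=0xa:4|imm=-2:12 ⇒ 0xaffe ⇒ big af fe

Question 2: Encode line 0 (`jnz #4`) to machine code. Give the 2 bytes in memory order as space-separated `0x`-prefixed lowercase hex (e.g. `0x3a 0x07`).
0. jnz fields op=0xa:4|imm=4:12 → word a004h → a0 04

0xa0 0x04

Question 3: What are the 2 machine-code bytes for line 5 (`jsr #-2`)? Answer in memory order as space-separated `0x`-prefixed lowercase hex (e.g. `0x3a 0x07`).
line 5 (jsr): pack op=0x3:4|imm=-2:12 = 0x3ffe; big→ 3f fe

0x3f 0xfe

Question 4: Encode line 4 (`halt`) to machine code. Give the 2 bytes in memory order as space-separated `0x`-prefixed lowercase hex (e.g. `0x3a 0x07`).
0xe0 0x00

L4: halt op=0xe:4|pad=0:12 ⇒ 0xe000 ⇒ big e0 00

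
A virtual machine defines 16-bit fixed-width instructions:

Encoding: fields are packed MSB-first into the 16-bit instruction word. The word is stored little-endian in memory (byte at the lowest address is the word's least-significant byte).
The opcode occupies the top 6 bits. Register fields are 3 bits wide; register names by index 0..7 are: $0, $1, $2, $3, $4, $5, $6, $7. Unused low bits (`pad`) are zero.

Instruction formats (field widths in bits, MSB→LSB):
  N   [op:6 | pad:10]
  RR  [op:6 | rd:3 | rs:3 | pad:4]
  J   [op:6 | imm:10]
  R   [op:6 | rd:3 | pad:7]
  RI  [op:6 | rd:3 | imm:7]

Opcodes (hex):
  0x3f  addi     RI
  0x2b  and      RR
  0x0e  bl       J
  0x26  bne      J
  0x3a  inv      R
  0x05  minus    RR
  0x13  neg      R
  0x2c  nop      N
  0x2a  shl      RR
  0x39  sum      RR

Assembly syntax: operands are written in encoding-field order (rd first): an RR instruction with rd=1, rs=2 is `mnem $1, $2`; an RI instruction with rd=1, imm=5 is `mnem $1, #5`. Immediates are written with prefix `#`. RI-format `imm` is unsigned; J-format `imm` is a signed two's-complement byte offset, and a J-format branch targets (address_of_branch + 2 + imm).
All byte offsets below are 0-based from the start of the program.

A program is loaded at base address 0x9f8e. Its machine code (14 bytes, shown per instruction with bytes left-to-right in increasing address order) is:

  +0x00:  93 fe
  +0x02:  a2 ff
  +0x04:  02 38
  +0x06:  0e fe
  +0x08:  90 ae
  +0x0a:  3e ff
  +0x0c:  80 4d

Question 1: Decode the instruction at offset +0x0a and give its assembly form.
+0x0a: 3e ff ⇒ word 0xff3e (little)
  top 6b → 0x3f → addi [RI]
  rd: (w>>7)&0x7=0x6 → $6
  imm: (w>>0)&0x7f=0x3e → #62

addi $6, #62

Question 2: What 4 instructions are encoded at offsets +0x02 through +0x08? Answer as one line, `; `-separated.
addi $7, #34; bl #2; addi $4, #14; and $5, $1

[02] a2 ff → 0xffa2
  op=0xffa2>>10=0x3f ⇒ addi (RI)
  [9:7] rd=7 = $7
  [6:0] imm=34 = #34
[04] 02 38 → 0x3802
  op=0x3802>>10=0xe ⇒ bl (J)
  [9:0] imm=2 = #2
[06] 0e fe → 0xfe0e
  op=0xfe0e>>10=0x3f ⇒ addi (RI)
  [9:7] rd=4 = $4
  [6:0] imm=14 = #14
[08] 90 ae → 0xae90
  op=0xae90>>10=0x2b ⇒ and (RR)
  [9:7] rd=5 = $5
  [6:4] rs=1 = $1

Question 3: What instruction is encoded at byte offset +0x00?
addi $5, #19

+0x00: 93 fe ⇒ word 0xfe93 (little)
  top 6b → 0x3f → addi [RI]
  [9:7] rd=5 = $5
  [6:0] imm=19 = #19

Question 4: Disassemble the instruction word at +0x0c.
neg $3

+0x0c: 80 4d ⇒ word 0x4d80 (little)
  opcode bits[15:10]=0x13: neg/R
  rd: (w>>7)&0x7=0x3 → $3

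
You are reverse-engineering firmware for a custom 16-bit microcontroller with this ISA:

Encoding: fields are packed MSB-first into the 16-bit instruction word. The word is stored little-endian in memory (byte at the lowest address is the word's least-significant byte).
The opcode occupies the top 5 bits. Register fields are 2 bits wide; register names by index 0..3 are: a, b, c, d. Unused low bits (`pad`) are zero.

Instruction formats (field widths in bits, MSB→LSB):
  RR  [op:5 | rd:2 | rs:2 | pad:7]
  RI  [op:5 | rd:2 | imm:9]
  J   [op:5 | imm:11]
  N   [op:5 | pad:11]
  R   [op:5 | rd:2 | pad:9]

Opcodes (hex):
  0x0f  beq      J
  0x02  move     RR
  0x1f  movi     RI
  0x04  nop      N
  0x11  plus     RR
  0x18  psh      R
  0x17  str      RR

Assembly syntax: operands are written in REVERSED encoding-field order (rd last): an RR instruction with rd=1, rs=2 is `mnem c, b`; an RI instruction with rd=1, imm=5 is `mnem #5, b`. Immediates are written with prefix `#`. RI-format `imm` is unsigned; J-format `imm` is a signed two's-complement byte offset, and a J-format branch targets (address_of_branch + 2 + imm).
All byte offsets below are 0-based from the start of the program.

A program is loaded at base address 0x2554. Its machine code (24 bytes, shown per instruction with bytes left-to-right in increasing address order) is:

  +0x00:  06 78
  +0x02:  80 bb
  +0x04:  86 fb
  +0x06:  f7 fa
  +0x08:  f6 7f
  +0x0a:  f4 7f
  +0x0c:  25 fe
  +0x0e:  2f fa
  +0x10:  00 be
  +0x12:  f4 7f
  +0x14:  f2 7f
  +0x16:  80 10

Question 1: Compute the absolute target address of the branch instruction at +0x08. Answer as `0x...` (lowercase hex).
0x2554

@+08  little-endian(f6 7f) = 0x7ff6
  op=0x7ff6>>11=0xf ⇒ beq (J)
  imm@[10:0]=0x7f6 (s11→-10) ⇒ #-10
  target = base 0x2554 + off 0x08 + 2 + imm -10 = 0x2554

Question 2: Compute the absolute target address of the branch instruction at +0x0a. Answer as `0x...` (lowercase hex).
0x2554

+0x0a: f4 7f ⇒ word 0x7ff4 (little)
  op=0x7ff4>>11=0xf ⇒ beq (J)
  imm: (w>>0)&0x7ff=0x7f4 (s11→-12) → #-12
  target = base 0x2554 + off 0x0a + 2 + imm -12 = 0x2554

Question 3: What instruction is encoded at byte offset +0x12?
beq #-12

[12] f4 7f → 0x7ff4
  opcode bits[15:11]=0xf: beq/J
  imm@[10:0]=0x7f4 (s11→-12) ⇒ #-12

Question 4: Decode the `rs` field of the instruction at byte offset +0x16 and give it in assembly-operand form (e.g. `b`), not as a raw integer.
off 0x16: read 80 10 as little → 0x1080
  op=0x1080>>11=0x2 ⇒ move (RR)
  rd@[10:9]=0x0 ⇒ a
  rs@[8:7]=0x1 ⇒ b

b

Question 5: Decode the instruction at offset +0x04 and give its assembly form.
[04] 86 fb → 0xfb86
  top 5b → 0x1f → movi [RI]
  [10:9] rd=1 = b
  [8:0] imm=390 = #390

movi #390, b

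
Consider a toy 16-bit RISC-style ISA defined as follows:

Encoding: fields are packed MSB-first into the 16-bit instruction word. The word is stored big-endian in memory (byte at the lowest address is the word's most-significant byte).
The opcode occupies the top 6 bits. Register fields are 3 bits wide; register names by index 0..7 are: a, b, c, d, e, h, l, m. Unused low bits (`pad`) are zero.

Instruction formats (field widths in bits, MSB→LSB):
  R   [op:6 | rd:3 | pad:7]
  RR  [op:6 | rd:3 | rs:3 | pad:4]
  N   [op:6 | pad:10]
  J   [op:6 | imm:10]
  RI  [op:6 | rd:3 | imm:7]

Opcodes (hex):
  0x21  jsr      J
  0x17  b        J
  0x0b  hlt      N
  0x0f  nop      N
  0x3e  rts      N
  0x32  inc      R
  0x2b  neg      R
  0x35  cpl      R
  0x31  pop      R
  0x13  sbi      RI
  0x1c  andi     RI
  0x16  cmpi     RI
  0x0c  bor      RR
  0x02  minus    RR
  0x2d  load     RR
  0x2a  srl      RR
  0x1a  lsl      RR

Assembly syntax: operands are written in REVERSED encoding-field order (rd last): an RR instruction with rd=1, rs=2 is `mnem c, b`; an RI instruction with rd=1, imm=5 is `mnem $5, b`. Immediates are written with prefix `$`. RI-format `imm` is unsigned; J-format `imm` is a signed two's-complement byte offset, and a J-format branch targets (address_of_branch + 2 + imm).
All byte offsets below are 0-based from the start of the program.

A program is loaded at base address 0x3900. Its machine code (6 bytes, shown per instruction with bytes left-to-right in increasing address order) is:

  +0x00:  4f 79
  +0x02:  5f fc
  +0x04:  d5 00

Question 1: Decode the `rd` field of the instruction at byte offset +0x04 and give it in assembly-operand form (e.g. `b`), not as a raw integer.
[04] d5 00 → 0xd500
  op=0xd500>>10=0x35 ⇒ cpl (R)
  [9:7] rd=2 = c

c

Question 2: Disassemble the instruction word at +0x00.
sbi $121, l

[00] 4f 79 → 0x4f79
  top 6b → 0x13 → sbi [RI]
  rd: (w>>7)&0x7=0x6 → l
  imm: (w>>0)&0x7f=0x79 → $121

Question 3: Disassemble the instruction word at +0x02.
b $-4

off 0x02: read 5f fc as big → 0x5ffc
  opcode bits[15:10]=0x17: b/J
  imm@[9:0]=0x3fc (s10→-4) ⇒ $-4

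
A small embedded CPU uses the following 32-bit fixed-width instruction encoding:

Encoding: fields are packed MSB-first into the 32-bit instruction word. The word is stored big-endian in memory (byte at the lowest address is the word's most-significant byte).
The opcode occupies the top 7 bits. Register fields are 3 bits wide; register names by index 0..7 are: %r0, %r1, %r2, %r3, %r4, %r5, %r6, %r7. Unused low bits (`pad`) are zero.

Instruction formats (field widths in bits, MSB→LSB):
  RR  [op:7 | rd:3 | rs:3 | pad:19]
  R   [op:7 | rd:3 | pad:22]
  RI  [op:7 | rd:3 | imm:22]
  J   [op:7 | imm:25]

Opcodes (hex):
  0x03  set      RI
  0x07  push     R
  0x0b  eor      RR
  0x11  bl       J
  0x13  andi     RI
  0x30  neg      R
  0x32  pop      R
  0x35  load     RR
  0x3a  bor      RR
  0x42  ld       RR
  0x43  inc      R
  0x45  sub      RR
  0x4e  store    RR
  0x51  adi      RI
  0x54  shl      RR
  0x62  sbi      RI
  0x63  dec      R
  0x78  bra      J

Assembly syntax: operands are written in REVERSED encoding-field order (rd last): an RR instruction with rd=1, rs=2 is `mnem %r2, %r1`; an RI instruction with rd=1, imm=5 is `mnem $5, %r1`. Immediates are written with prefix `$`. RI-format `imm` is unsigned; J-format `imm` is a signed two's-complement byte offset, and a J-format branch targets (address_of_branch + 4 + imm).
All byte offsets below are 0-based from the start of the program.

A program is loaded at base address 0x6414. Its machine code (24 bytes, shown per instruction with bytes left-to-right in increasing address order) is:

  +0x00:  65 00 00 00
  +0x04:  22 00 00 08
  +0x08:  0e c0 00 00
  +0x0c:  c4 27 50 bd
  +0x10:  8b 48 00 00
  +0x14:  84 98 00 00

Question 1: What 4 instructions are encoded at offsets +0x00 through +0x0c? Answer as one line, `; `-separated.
pop %r4; bl $8; push %r3; sbi $2576573, %r0

[00] 65 00 00 00 → 0x65000000
  top 7b → 0x32 → pop [R]
  [24:22] rd=4 = %r4
[04] 22 00 00 08 → 0x22000008
  top 7b → 0x11 → bl [J]
  [24:0] imm=8 = $8
[08] 0e c0 00 00 → 0x0ec00000
  top 7b → 0x7 → push [R]
  [24:22] rd=3 = %r3
[0c] c4 27 50 bd → 0xc42750bd
  top 7b → 0x62 → sbi [RI]
  [24:22] rd=0 = %r0
  [21:0] imm=2576573 = $2576573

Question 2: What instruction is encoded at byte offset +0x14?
[14] 84 98 00 00 → 0x84980000
  top 7b → 0x42 → ld [RR]
  rd@[24:22]=0x2 ⇒ %r2
  rs@[21:19]=0x3 ⇒ %r3

ld %r3, %r2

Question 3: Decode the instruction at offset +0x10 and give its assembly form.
+0x10: 8b 48 00 00 ⇒ word 0x8b480000 (big)
  op=0x8b480000>>25=0x45 ⇒ sub (RR)
  rd: (w>>22)&0x7=0x5 → %r5
  rs: (w>>19)&0x7=0x1 → %r1

sub %r1, %r5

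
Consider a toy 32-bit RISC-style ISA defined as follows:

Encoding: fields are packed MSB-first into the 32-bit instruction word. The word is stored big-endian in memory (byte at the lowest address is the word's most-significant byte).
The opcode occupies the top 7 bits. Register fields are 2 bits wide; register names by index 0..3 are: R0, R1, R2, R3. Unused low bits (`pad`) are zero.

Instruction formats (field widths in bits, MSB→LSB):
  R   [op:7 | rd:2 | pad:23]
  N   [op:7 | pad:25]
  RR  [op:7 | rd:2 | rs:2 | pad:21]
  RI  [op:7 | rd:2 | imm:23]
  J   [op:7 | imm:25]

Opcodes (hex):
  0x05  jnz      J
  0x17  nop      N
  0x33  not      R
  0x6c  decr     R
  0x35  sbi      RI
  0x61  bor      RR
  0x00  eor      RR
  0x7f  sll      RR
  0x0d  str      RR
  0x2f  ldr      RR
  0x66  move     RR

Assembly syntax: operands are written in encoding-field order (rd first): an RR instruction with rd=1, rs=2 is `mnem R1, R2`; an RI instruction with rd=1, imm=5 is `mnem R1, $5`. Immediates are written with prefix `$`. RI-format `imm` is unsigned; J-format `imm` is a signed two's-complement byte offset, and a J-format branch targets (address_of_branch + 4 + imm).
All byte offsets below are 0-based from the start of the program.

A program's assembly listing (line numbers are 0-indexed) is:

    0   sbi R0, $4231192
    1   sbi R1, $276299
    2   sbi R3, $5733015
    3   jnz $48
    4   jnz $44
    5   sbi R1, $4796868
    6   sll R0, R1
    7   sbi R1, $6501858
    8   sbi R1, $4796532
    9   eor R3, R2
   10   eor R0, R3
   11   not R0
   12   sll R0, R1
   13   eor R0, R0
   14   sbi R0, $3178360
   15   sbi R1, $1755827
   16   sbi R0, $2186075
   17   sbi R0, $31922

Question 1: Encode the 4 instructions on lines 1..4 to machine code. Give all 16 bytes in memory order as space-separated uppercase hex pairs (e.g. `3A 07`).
line 1 (sbi): pack op=0x35:7|rd=1:2|imm=276299:23 = 0x6a84374b; big→ 6a 84 37 4b
line 2 (sbi): pack op=0x35:7|rd=3:2|imm=5733015:23 = 0x6bd77a97; big→ 6b d7 7a 97
line 3 (jnz): pack op=0x5:7|imm=48:25 = 0x0a000030; big→ 0a 00 00 30
line 4 (jnz): pack op=0x5:7|imm=44:25 = 0x0a00002c; big→ 0a 00 00 2c

6A 84 37 4B 6B D7 7A 97 0A 00 00 30 0A 00 00 2C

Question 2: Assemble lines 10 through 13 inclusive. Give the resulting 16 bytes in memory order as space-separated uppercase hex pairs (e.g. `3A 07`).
00 60 00 00 66 00 00 00 FE 20 00 00 00 00 00 00

L10: eor op=0x0:7|rd=0:2|rs=3:2|pad=0:21 ⇒ 0x00600000 ⇒ big 00 60 00 00
L11: not op=0x33:7|rd=0:2|pad=0:23 ⇒ 0x66000000 ⇒ big 66 00 00 00
L12: sll op=0x7f:7|rd=0:2|rs=1:2|pad=0:21 ⇒ 0xfe200000 ⇒ big fe 20 00 00
L13: eor op=0x0:7|rd=0:2|rs=0:2|pad=0:21 ⇒ 0x00000000 ⇒ big 00 00 00 00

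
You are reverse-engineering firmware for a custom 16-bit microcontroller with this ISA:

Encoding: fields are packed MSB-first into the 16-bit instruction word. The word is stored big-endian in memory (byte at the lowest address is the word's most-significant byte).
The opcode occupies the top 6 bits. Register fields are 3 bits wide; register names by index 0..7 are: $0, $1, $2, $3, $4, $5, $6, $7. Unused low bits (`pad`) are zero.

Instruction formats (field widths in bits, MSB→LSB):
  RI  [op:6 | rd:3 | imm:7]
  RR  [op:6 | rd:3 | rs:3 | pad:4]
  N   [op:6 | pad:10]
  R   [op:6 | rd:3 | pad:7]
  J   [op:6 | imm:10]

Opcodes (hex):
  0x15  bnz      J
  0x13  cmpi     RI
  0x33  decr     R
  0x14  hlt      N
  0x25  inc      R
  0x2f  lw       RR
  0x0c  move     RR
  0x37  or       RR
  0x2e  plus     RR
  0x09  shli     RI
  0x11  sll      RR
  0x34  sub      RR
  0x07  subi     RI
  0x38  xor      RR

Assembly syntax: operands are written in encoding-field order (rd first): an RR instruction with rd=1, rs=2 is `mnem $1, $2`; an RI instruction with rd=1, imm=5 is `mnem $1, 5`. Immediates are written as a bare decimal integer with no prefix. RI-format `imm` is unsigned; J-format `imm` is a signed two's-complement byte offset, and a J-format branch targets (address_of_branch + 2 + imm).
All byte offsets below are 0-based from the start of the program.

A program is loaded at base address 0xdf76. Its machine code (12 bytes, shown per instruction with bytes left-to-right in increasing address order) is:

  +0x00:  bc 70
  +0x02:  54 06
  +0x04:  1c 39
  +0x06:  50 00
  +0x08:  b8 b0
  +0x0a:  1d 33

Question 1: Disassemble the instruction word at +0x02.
+0x02: 54 06 ⇒ word 0x5406 (big)
  top 6b → 0x15 → bnz [J]
  [9:0] imm=6 = 6

bnz 6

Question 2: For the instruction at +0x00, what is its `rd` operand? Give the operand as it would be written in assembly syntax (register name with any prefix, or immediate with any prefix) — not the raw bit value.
$0

@+00  big-endian(bc 70) = 0xbc70
  op=0xbc70>>10=0x2f ⇒ lw (RR)
  rd: (w>>7)&0x7=0x0 → $0
  rs: (w>>4)&0x7=0x7 → $7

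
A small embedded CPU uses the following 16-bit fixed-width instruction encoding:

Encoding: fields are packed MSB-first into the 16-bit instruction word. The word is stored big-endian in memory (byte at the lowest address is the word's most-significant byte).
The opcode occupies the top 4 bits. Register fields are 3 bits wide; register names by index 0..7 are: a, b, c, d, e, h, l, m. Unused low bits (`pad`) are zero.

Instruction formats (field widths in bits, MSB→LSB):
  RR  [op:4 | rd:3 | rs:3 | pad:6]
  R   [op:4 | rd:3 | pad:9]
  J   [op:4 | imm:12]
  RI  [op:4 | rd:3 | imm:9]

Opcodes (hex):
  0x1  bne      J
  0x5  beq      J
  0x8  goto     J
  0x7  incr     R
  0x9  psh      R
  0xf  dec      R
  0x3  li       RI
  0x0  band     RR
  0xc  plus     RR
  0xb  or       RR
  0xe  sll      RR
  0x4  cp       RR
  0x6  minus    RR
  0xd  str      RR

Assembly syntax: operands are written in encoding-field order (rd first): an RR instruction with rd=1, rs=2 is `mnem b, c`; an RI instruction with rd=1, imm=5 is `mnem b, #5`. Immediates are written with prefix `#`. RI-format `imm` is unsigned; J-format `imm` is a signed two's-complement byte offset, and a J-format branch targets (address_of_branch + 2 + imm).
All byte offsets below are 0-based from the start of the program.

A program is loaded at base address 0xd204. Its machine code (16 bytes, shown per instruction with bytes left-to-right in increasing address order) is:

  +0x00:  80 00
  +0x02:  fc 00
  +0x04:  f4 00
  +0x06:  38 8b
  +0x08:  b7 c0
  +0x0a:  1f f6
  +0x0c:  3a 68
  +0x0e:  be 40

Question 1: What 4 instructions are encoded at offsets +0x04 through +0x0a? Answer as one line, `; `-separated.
[04] f4 00 → 0xf400
  op=0xf400>>12=0xf ⇒ dec (R)
  [11:9] rd=2 = c
[06] 38 8b → 0x388b
  op=0x388b>>12=0x3 ⇒ li (RI)
  [11:9] rd=4 = e
  [8:0] imm=139 = #139
[08] b7 c0 → 0xb7c0
  op=0xb7c0>>12=0xb ⇒ or (RR)
  [11:9] rd=3 = d
  [8:6] rs=7 = m
[0a] 1f f6 → 0x1ff6
  op=0x1ff6>>12=0x1 ⇒ bne (J)
  [11:0] imm=4086 (s12→-10) = #-10

dec c; li e, #139; or d, m; bne #-10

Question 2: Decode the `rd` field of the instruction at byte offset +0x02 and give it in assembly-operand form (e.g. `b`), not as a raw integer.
l

+0x02: fc 00 ⇒ word 0xfc00 (big)
  opcode bits[15:12]=0xf: dec/R
  [11:9] rd=6 = l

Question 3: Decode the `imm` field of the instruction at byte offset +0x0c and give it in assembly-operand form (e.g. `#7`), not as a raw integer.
[0c] 3a 68 → 0x3a68
  op=0x3a68>>12=0x3 ⇒ li (RI)
  [11:9] rd=5 = h
  [8:0] imm=104 = #104

#104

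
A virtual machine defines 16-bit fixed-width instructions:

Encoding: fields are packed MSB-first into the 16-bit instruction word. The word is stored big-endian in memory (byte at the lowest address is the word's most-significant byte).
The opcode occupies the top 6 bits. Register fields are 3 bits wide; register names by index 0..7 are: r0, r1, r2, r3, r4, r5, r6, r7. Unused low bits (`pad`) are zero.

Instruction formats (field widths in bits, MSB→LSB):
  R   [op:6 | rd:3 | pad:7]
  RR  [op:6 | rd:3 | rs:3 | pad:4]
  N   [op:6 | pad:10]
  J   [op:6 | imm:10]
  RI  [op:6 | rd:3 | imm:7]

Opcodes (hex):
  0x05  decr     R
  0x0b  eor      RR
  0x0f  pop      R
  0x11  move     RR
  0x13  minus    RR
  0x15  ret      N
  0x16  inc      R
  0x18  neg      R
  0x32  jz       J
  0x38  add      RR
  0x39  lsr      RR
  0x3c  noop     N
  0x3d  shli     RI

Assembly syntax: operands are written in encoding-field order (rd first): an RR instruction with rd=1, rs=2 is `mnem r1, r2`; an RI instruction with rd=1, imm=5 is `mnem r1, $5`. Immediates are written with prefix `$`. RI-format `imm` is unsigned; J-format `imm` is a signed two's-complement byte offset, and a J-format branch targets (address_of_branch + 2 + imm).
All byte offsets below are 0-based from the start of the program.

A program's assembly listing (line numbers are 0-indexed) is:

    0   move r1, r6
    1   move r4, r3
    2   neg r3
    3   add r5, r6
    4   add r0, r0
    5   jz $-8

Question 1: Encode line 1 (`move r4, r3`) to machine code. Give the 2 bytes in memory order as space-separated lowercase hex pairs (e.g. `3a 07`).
46 30

L1: move op=0x11:6|rd=4:3|rs=3:3|pad=0:4 ⇒ 0x4630 ⇒ big 46 30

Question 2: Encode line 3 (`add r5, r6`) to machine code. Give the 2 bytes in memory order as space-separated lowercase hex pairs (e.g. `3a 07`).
line 3 (add): pack op=0x38:6|rd=5:3|rs=6:3|pad=0:4 = 0xe2e0; big→ e2 e0

e2 e0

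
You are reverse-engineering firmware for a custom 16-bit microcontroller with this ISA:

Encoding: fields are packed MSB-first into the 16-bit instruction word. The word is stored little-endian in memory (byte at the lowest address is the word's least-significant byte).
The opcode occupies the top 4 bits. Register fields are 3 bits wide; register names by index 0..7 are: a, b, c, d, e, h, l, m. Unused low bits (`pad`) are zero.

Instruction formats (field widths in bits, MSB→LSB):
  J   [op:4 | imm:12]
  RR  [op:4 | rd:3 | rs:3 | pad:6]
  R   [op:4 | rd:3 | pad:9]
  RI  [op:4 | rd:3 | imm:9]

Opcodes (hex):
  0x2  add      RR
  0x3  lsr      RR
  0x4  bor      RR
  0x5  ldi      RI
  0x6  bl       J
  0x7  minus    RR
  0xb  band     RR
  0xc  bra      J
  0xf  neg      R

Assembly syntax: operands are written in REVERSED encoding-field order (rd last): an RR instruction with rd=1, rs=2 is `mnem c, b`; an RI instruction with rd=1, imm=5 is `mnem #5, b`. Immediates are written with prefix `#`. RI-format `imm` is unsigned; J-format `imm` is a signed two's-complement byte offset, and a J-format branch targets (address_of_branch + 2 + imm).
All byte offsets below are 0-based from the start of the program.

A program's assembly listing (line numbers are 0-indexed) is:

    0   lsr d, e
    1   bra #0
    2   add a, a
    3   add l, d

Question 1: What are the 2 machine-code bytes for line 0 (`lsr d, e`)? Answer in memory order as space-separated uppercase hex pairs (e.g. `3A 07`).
L0: lsr op=0x3:4|rd=4:3|rs=3:3|pad=0:6 ⇒ 0x38c0 ⇒ little c0 38

C0 38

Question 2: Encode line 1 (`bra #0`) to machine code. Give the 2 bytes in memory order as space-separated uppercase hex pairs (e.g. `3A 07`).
L1: bra op=0xc:4|imm=0:12 ⇒ 0xc000 ⇒ little 00 c0

00 C0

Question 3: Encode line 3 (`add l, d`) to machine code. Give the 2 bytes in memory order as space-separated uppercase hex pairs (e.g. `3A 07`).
80 27

3. add fields op=0x2:4|rd=3:3|rs=6:3|pad=0:6 → word 2780h → 80 27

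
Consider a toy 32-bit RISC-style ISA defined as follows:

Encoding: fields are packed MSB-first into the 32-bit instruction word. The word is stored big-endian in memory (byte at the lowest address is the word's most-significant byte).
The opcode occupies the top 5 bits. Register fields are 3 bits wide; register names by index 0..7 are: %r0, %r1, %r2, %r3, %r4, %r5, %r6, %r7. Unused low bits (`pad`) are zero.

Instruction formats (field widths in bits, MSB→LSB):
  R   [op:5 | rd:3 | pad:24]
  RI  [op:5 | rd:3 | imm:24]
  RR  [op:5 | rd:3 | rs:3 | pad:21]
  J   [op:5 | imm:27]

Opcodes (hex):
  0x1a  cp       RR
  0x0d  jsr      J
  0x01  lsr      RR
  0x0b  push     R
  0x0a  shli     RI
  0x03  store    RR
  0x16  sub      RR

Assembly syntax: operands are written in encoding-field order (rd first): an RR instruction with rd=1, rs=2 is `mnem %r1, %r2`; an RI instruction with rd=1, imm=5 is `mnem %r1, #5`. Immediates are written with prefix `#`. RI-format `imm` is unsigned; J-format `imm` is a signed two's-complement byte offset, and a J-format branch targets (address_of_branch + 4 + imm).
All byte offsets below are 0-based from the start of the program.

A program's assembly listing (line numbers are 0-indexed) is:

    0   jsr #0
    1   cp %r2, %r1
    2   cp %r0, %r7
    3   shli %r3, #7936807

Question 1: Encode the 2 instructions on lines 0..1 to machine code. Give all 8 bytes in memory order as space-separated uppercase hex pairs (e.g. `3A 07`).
line 0 (jsr): pack op=0xd:5|imm=0:27 = 0x68000000; big→ 68 00 00 00
line 1 (cp): pack op=0x1a:5|rd=2:3|rs=1:3|pad=0:21 = 0xd2200000; big→ d2 20 00 00

68 00 00 00 D2 20 00 00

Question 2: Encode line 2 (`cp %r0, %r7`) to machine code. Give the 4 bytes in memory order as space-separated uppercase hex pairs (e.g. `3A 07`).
D0 E0 00 00

2. cp fields op=0x1a:5|rd=0:3|rs=7:3|pad=0:21 → word d0e00000h → d0 e0 00 00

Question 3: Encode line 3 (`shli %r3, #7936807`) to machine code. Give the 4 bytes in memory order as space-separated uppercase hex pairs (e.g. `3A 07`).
53 79 1B 27

line 3 (shli): pack op=0xa:5|rd=3:3|imm=7936807:24 = 0x53791b27; big→ 53 79 1b 27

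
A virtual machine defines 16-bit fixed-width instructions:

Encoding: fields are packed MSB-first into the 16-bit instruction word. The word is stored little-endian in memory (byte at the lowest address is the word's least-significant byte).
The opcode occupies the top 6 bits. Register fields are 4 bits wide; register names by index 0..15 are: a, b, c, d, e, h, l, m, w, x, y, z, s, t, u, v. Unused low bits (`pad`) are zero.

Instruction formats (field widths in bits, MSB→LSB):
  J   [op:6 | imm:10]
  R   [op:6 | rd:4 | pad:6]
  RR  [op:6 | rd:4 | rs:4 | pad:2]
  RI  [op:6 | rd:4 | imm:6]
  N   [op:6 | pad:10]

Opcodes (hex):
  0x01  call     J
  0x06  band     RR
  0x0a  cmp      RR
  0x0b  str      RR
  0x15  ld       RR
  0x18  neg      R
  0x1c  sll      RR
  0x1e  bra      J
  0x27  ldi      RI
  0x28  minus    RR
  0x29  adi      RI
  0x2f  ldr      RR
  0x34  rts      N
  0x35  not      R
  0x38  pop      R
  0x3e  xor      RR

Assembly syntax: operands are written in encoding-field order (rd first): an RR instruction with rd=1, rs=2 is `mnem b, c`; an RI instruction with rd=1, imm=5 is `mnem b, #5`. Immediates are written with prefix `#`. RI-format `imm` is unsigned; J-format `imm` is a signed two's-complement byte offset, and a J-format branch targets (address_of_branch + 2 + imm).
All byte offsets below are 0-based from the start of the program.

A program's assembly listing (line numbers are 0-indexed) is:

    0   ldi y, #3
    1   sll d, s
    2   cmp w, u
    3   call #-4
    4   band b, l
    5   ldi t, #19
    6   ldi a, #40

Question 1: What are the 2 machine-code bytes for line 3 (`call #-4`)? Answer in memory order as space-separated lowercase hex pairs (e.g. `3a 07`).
fc 07

L3: call op=0x1:6|imm=-4:10 ⇒ 0x07fc ⇒ little fc 07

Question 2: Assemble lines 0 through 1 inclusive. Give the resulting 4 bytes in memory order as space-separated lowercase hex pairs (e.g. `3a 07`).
83 9e f0 70

line 0 (ldi): pack op=0x27:6|rd=10:4|imm=3:6 = 0x9e83; little→ 83 9e
line 1 (sll): pack op=0x1c:6|rd=3:4|rs=12:4|pad=0:2 = 0x70f0; little→ f0 70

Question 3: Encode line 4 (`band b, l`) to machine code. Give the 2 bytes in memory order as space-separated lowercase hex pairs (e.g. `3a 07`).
4. band fields op=0x6:6|rd=1:4|rs=6:4|pad=0:2 → word 1858h → 58 18

58 18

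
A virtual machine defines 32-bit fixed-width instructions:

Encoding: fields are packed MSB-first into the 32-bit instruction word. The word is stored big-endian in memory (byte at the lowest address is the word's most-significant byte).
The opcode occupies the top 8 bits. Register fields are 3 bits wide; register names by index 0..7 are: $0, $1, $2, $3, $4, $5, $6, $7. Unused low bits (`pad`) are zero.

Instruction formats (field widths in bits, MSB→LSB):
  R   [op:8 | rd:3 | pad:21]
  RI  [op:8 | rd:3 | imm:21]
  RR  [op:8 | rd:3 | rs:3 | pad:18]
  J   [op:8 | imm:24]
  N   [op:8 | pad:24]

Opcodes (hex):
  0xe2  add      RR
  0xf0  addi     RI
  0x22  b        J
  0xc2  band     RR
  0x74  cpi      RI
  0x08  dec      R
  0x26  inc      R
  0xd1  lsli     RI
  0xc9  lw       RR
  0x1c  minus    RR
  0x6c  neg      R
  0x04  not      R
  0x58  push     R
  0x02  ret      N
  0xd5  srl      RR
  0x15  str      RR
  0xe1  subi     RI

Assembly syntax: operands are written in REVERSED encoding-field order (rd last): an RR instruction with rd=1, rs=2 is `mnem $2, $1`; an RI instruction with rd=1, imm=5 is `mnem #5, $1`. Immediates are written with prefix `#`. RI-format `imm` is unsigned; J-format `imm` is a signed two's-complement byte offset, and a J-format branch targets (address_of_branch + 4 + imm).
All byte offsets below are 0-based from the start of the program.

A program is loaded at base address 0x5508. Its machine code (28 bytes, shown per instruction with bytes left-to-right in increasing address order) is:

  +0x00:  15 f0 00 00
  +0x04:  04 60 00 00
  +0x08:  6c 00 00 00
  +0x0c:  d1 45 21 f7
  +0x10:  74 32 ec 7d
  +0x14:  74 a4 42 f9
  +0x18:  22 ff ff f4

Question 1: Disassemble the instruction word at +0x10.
[10] 74 32 ec 7d → 0x7432ec7d
  op=0x7432ec7d>>24=0x74 ⇒ cpi (RI)
  [23:21] rd=1 = $1
  [20:0] imm=1240189 = #1240189

cpi #1240189, $1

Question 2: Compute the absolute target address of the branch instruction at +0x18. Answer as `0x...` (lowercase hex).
0x5518

[18] 22 ff ff f4 → 0x22fffff4
  top 8b → 0x22 → b [J]
  [23:0] imm=16777204 (s24→-12) = #-12
  target = base 0x5508 + off 0x18 + 4 + imm -12 = 0x5518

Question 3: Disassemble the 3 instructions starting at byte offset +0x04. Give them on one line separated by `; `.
not $3; neg $0; lsli #336375, $2

@+04  big-endian(04 60 00 00) = 0x04600000
  op=0x04600000>>24=0x4 ⇒ not (R)
  rd@[23:21]=0x3 ⇒ $3
@+08  big-endian(6c 00 00 00) = 0x6c000000
  op=0x6c000000>>24=0x6c ⇒ neg (R)
  rd@[23:21]=0x0 ⇒ $0
@+0c  big-endian(d1 45 21 f7) = 0xd14521f7
  op=0xd14521f7>>24=0xd1 ⇒ lsli (RI)
  rd@[23:21]=0x2 ⇒ $2
  imm@[20:0]=0x521f7 ⇒ #336375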